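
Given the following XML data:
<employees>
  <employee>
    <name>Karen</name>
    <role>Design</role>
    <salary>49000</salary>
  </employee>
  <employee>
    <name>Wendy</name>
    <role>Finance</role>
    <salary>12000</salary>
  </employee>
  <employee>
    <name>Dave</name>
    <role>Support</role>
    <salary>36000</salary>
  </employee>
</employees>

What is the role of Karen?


Searching for <employee> with <name>Karen</name>
Found at position 1
<role>Design</role>

ANSWER: Design


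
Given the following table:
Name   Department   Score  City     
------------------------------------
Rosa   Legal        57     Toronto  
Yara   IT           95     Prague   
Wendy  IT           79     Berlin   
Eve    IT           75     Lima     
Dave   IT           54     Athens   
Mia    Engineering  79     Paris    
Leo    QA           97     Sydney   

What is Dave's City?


Row 5: Dave
City = Athens

ANSWER: Athens


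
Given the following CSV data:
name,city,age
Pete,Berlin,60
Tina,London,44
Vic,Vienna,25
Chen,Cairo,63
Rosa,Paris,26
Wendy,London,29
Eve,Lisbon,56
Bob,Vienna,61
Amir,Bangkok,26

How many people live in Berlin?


Scanning city column for 'Berlin':
  Row 1: Pete -> MATCH
Total matches: 1

ANSWER: 1


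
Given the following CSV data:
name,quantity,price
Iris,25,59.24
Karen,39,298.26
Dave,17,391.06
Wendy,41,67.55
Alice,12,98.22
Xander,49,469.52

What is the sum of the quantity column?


Values in 'quantity' column:
  Row 1: 25
  Row 2: 39
  Row 3: 17
  Row 4: 41
  Row 5: 12
  Row 6: 49
Sum = 25 + 39 + 17 + 41 + 12 + 49 = 183

ANSWER: 183


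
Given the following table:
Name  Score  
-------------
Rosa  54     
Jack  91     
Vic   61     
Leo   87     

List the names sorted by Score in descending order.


Sorting by Score (descending):
  Jack: 91
  Leo: 87
  Vic: 61
  Rosa: 54


ANSWER: Jack, Leo, Vic, Rosa


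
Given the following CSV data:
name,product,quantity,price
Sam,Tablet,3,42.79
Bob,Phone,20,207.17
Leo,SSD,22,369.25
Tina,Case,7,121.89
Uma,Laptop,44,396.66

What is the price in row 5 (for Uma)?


Row 5: Uma
Column 'price' = 396.66

ANSWER: 396.66


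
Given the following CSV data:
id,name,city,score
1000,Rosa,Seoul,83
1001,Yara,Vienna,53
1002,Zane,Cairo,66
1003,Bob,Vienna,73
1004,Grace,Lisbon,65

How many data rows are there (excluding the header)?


Counting rows (excluding header):
Header: id,name,city,score
Data rows: 5

ANSWER: 5


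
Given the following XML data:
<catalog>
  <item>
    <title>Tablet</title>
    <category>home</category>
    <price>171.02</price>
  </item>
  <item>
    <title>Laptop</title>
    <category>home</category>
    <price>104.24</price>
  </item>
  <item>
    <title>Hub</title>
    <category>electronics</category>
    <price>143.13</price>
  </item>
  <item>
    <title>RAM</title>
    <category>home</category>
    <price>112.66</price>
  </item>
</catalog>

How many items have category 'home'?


Scanning <item> elements for <category>home</category>:
  Item 1: Tablet -> MATCH
  Item 2: Laptop -> MATCH
  Item 4: RAM -> MATCH
Count: 3

ANSWER: 3


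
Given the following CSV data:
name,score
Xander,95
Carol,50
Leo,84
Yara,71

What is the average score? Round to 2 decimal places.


Scores: 95, 50, 84, 71
Sum = 300
Count = 4
Average = 300 / 4 = 75.00

ANSWER: 75.00


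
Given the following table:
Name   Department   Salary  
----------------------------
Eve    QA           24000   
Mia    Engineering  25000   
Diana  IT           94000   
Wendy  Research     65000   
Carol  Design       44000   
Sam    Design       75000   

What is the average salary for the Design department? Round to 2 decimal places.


Design department members:
  Carol: 44000
  Sam: 75000
Sum = 119000
Count = 2
Average = 119000 / 2 = 59500.00

ANSWER: 59500.00


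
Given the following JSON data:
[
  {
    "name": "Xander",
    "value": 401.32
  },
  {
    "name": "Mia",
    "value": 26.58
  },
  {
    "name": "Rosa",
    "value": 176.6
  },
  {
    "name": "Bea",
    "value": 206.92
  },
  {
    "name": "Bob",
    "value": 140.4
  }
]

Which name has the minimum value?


Comparing values:
  Xander: 401.32
  Mia: 26.58
  Rosa: 176.6
  Bea: 206.92
  Bob: 140.4
Minimum: Mia (26.58)

ANSWER: Mia


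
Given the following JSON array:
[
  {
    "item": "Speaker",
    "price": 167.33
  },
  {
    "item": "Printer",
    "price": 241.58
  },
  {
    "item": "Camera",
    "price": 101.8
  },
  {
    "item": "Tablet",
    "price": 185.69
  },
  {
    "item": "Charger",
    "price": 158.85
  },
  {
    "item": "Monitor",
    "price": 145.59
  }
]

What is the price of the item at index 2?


Array index 2 -> Camera
price = 101.8

ANSWER: 101.8


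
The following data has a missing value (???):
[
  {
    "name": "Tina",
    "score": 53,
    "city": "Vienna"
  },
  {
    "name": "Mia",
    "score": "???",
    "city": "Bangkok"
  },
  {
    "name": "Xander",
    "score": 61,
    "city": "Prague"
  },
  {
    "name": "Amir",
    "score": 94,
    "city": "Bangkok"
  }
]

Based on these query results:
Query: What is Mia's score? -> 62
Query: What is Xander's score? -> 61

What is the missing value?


The missing value is Mia's score
From query: Mia's score = 62

ANSWER: 62


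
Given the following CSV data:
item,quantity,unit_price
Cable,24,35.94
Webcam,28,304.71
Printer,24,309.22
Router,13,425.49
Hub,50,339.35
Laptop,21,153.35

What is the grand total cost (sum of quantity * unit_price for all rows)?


Computing row totals:
  Cable: 24 * 35.94 = 862.56
  Webcam: 28 * 304.71 = 8531.88
  Printer: 24 * 309.22 = 7421.28
  Router: 13 * 425.49 = 5531.37
  Hub: 50 * 339.35 = 16967.5
  Laptop: 21 * 153.35 = 3220.35
Grand total = 862.56 + 8531.88 + 7421.28 + 5531.37 + 16967.5 + 3220.35 = 42534.94

ANSWER: 42534.94


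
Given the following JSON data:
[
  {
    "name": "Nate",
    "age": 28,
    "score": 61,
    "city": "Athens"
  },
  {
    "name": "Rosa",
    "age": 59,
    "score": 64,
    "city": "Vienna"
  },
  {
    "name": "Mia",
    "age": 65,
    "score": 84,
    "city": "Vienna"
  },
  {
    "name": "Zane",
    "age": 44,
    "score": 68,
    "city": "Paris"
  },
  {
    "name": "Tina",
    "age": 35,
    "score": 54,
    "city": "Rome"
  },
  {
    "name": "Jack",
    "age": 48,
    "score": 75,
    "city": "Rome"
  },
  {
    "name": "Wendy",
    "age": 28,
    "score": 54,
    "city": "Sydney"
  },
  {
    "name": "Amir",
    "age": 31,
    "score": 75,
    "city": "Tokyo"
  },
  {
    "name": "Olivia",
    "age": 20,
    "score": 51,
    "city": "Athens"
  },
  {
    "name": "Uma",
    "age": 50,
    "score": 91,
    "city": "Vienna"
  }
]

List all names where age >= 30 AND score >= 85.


Checking both conditions:
  Nate (age=28, score=61) -> no
  Rosa (age=59, score=64) -> no
  Mia (age=65, score=84) -> no
  Zane (age=44, score=68) -> no
  Tina (age=35, score=54) -> no
  Jack (age=48, score=75) -> no
  Wendy (age=28, score=54) -> no
  Amir (age=31, score=75) -> no
  Olivia (age=20, score=51) -> no
  Uma (age=50, score=91) -> YES


ANSWER: Uma


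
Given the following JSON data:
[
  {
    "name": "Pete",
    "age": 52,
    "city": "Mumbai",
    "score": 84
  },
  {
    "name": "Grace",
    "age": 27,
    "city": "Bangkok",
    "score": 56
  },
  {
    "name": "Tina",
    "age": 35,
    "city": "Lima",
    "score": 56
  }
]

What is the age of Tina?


Looking up record where name = Tina
Record index: 2
Field 'age' = 35

ANSWER: 35


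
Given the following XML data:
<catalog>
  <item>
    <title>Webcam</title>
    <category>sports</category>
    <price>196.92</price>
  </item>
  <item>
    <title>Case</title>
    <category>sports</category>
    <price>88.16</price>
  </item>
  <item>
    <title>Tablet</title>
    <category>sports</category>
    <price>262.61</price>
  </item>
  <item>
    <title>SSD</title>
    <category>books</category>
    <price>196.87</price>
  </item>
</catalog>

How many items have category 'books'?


Scanning <item> elements for <category>books</category>:
  Item 4: SSD -> MATCH
Count: 1

ANSWER: 1


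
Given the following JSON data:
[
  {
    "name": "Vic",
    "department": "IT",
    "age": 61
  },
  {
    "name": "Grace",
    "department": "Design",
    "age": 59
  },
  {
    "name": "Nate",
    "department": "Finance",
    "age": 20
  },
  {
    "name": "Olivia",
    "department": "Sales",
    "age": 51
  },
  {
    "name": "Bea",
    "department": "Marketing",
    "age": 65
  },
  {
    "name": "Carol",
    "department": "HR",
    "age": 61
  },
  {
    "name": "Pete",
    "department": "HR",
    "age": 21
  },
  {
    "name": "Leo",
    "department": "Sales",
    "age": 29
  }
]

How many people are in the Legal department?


Scanning records for department = Legal
  No matches found
Count: 0

ANSWER: 0


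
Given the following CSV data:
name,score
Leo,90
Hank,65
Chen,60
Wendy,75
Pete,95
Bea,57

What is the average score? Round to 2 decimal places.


Scores: 90, 65, 60, 75, 95, 57
Sum = 442
Count = 6
Average = 442 / 6 = 73.67

ANSWER: 73.67


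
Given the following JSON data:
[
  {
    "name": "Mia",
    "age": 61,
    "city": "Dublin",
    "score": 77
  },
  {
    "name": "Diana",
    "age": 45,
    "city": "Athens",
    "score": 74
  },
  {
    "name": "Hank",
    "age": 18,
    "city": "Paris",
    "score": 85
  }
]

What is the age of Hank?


Looking up record where name = Hank
Record index: 2
Field 'age' = 18

ANSWER: 18


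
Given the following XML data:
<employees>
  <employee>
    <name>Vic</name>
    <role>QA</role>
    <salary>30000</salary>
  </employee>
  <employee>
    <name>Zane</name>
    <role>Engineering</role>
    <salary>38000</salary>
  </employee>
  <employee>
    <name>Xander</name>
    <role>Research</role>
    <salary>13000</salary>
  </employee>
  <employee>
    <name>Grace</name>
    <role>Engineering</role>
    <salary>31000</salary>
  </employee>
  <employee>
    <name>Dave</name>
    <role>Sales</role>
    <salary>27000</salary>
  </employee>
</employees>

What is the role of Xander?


Searching for <employee> with <name>Xander</name>
Found at position 3
<role>Research</role>

ANSWER: Research


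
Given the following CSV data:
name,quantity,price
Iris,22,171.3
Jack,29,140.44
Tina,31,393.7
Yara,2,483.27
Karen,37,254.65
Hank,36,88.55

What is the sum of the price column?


Values in 'price' column:
  Row 1: 171.3
  Row 2: 140.44
  Row 3: 393.7
  Row 4: 483.27
  Row 5: 254.65
  Row 6: 88.55
Sum = 171.3 + 140.44 + 393.7 + 483.27 + 254.65 + 88.55 = 1531.91

ANSWER: 1531.91


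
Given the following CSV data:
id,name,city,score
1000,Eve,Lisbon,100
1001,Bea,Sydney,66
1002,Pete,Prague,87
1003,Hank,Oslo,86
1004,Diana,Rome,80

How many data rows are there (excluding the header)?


Counting rows (excluding header):
Header: id,name,city,score
Data rows: 5

ANSWER: 5


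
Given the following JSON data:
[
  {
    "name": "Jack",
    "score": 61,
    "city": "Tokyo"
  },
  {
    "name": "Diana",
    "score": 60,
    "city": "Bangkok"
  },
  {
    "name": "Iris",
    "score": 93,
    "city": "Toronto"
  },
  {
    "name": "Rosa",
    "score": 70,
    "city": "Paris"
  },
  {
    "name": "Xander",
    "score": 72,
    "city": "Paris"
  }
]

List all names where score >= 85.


Filtering records where score >= 85:
  Jack (score=61) -> no
  Diana (score=60) -> no
  Iris (score=93) -> YES
  Rosa (score=70) -> no
  Xander (score=72) -> no


ANSWER: Iris


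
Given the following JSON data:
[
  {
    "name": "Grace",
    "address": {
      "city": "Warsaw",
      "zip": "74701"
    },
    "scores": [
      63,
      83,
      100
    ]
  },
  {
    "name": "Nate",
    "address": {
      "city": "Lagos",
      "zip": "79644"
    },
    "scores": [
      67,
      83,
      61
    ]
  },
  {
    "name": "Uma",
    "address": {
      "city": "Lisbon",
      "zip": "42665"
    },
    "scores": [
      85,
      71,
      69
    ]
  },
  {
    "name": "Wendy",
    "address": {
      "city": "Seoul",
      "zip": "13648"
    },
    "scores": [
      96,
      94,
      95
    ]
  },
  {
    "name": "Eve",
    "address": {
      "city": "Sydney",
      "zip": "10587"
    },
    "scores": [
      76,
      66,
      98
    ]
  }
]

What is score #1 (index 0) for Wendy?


Path: records[3].scores[0]
Value: 96

ANSWER: 96


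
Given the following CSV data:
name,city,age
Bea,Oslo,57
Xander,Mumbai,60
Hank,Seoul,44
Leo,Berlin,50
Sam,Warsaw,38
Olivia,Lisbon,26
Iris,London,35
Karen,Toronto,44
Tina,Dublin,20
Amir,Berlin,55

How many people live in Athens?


Scanning city column for 'Athens':
Total matches: 0

ANSWER: 0


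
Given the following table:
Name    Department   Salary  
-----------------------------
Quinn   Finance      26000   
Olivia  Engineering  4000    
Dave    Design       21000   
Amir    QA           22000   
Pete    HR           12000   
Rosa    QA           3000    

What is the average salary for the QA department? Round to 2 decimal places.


QA department members:
  Amir: 22000
  Rosa: 3000
Sum = 25000
Count = 2
Average = 25000 / 2 = 12500.00

ANSWER: 12500.00


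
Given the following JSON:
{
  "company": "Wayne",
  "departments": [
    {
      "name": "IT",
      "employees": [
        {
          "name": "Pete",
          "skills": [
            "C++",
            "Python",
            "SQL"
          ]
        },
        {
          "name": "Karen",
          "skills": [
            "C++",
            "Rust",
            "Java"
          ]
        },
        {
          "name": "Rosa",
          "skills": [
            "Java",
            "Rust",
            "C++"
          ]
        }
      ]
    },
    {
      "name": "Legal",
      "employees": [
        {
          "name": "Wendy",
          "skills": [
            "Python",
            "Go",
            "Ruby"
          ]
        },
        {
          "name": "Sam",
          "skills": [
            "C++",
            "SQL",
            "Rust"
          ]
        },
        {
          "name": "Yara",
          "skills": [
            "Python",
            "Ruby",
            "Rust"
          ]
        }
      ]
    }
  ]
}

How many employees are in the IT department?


Path: departments[0].employees
Count: 3

ANSWER: 3


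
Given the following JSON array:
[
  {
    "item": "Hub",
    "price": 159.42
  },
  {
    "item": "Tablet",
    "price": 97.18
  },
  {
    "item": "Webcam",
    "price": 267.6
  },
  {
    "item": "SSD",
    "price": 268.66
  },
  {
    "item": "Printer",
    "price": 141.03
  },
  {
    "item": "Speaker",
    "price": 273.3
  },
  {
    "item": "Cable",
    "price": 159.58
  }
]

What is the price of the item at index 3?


Array index 3 -> SSD
price = 268.66

ANSWER: 268.66


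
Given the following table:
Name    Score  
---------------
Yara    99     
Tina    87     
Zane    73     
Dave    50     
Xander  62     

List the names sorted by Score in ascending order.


Sorting by Score (ascending):
  Dave: 50
  Xander: 62
  Zane: 73
  Tina: 87
  Yara: 99


ANSWER: Dave, Xander, Zane, Tina, Yara


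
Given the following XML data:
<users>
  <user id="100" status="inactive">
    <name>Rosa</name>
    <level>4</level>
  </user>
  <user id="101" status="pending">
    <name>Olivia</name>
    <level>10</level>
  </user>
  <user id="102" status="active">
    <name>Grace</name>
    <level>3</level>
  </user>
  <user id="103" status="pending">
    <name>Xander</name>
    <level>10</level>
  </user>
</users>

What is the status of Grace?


Finding user with name = Grace
user id="102" status="active"

ANSWER: active


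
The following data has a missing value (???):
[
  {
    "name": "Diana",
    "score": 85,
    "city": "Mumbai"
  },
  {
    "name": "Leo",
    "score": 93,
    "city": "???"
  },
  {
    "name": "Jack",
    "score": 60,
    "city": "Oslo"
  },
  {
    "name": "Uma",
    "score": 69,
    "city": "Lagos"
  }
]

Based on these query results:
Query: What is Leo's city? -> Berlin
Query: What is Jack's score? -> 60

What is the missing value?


The missing value is Leo's city
From query: Leo's city = Berlin

ANSWER: Berlin


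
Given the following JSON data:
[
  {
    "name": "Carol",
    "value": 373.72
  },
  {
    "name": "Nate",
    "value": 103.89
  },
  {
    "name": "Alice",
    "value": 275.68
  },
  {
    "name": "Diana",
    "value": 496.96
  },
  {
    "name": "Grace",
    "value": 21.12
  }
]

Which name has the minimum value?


Comparing values:
  Carol: 373.72
  Nate: 103.89
  Alice: 275.68
  Diana: 496.96
  Grace: 21.12
Minimum: Grace (21.12)

ANSWER: Grace


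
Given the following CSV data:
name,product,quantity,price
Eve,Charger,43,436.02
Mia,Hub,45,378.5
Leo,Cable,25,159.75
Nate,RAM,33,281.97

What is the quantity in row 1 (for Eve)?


Row 1: Eve
Column 'quantity' = 43

ANSWER: 43


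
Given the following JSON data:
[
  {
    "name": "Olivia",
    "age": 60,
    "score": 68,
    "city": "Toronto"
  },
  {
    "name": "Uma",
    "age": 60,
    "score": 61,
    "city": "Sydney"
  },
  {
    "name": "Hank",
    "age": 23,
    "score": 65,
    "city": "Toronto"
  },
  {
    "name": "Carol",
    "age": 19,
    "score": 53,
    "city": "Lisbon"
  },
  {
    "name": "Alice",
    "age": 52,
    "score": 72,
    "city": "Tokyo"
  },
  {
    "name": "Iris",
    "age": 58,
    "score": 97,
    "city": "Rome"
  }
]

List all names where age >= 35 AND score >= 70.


Checking both conditions:
  Olivia (age=60, score=68) -> no
  Uma (age=60, score=61) -> no
  Hank (age=23, score=65) -> no
  Carol (age=19, score=53) -> no
  Alice (age=52, score=72) -> YES
  Iris (age=58, score=97) -> YES


ANSWER: Alice, Iris


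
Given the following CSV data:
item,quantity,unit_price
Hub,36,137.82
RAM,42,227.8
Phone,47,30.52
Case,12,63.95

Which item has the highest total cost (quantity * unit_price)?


Computing row totals:
  Hub: 4961.52
  RAM: 9567.6
  Phone: 1434.44
  Case: 767.4
Maximum: RAM (9567.6)

ANSWER: RAM


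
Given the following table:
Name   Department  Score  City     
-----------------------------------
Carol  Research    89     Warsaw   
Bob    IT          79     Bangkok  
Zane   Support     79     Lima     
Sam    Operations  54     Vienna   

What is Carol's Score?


Row 1: Carol
Score = 89

ANSWER: 89


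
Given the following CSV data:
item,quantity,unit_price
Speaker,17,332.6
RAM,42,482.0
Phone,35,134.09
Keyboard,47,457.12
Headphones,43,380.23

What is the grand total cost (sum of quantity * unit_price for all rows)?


Computing row totals:
  Speaker: 17 * 332.6 = 5654.2
  RAM: 42 * 482.0 = 20244.0
  Phone: 35 * 134.09 = 4693.15
  Keyboard: 47 * 457.12 = 21484.64
  Headphones: 43 * 380.23 = 16349.89
Grand total = 5654.2 + 20244.0 + 4693.15 + 21484.64 + 16349.89 = 68425.88

ANSWER: 68425.88


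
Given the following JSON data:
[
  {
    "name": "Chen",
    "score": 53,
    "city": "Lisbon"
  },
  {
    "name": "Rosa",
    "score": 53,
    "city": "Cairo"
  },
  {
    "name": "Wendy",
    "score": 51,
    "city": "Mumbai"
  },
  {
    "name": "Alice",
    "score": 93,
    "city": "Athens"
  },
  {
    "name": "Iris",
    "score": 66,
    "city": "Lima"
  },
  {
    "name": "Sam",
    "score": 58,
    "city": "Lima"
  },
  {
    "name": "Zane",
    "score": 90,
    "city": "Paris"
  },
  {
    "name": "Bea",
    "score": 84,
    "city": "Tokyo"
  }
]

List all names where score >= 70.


Filtering records where score >= 70:
  Chen (score=53) -> no
  Rosa (score=53) -> no
  Wendy (score=51) -> no
  Alice (score=93) -> YES
  Iris (score=66) -> no
  Sam (score=58) -> no
  Zane (score=90) -> YES
  Bea (score=84) -> YES


ANSWER: Alice, Zane, Bea


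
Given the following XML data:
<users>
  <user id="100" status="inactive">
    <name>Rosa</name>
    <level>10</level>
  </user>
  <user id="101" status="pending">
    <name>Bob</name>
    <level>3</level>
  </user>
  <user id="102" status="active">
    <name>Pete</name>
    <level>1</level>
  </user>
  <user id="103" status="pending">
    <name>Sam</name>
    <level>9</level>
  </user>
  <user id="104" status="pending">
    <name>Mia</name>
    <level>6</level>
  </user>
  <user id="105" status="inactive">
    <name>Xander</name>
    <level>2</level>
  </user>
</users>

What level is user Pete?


Finding user: Pete
<level>1</level>

ANSWER: 1


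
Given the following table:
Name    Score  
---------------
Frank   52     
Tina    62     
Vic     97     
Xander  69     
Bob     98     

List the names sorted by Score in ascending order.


Sorting by Score (ascending):
  Frank: 52
  Tina: 62
  Xander: 69
  Vic: 97
  Bob: 98


ANSWER: Frank, Tina, Xander, Vic, Bob


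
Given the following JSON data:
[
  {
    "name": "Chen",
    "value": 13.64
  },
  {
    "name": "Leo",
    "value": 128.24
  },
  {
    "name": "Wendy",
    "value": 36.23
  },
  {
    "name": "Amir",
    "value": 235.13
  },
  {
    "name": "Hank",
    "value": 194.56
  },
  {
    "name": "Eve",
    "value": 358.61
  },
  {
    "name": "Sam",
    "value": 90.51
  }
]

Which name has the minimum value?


Comparing values:
  Chen: 13.64
  Leo: 128.24
  Wendy: 36.23
  Amir: 235.13
  Hank: 194.56
  Eve: 358.61
  Sam: 90.51
Minimum: Chen (13.64)

ANSWER: Chen


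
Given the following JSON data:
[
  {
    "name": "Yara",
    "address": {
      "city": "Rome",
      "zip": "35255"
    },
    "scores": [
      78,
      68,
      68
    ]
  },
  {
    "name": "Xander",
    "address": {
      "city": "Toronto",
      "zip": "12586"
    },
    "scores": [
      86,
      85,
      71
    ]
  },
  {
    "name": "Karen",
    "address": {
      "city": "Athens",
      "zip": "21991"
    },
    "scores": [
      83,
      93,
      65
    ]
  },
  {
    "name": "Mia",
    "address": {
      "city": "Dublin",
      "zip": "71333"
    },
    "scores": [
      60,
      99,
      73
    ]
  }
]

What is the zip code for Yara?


Path: records[0].address.zip
Value: 35255

ANSWER: 35255


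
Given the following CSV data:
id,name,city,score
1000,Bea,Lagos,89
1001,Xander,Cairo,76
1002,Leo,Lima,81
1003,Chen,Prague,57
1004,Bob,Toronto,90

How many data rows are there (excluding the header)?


Counting rows (excluding header):
Header: id,name,city,score
Data rows: 5

ANSWER: 5


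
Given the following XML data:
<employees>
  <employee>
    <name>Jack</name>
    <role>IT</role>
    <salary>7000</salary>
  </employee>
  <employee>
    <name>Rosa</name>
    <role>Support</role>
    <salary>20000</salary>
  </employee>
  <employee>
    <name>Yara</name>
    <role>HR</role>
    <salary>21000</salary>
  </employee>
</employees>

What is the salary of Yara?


Searching for <employee> with <name>Yara</name>
Found at position 3
<salary>21000</salary>

ANSWER: 21000


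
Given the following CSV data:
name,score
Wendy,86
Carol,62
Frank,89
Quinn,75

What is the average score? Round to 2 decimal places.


Scores: 86, 62, 89, 75
Sum = 312
Count = 4
Average = 312 / 4 = 78.00

ANSWER: 78.00


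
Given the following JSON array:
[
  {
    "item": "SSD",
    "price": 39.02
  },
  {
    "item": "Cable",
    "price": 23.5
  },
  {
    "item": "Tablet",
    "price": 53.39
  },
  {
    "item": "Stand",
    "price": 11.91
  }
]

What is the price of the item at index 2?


Array index 2 -> Tablet
price = 53.39

ANSWER: 53.39


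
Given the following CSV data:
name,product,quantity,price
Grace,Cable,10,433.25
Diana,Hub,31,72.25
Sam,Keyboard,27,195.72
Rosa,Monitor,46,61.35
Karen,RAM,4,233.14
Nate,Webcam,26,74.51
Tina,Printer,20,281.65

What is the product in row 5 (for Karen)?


Row 5: Karen
Column 'product' = RAM

ANSWER: RAM


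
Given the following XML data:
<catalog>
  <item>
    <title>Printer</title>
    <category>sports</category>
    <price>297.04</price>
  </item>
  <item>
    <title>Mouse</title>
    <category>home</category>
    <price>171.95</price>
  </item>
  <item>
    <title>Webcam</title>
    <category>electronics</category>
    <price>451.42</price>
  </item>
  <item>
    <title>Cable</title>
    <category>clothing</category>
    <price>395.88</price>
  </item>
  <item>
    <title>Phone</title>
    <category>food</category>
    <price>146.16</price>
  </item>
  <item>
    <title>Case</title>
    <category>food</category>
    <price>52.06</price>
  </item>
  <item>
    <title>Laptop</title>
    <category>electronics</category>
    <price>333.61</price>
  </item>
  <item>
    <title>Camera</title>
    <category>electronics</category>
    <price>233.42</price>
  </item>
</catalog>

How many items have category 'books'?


Scanning <item> elements for <category>books</category>:
Count: 0

ANSWER: 0


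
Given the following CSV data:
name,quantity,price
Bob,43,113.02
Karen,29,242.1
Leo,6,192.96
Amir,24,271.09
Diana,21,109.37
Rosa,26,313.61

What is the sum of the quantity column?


Values in 'quantity' column:
  Row 1: 43
  Row 2: 29
  Row 3: 6
  Row 4: 24
  Row 5: 21
  Row 6: 26
Sum = 43 + 29 + 6 + 24 + 21 + 26 = 149

ANSWER: 149


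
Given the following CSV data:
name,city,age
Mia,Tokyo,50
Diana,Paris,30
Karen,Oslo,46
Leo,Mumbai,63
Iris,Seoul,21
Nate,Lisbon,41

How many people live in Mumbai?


Scanning city column for 'Mumbai':
  Row 4: Leo -> MATCH
Total matches: 1

ANSWER: 1


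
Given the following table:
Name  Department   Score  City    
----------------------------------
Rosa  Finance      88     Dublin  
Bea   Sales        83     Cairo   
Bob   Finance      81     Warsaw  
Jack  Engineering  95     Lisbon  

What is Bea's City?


Row 2: Bea
City = Cairo

ANSWER: Cairo


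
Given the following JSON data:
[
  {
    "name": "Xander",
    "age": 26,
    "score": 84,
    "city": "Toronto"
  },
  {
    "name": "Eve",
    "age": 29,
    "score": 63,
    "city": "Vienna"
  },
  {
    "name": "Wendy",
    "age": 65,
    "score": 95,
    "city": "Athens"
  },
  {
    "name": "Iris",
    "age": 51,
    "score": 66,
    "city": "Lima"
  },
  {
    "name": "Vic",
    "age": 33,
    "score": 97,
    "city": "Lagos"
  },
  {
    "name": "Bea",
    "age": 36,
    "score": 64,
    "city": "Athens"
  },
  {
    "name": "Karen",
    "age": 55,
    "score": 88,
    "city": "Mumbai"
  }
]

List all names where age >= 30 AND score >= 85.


Checking both conditions:
  Xander (age=26, score=84) -> no
  Eve (age=29, score=63) -> no
  Wendy (age=65, score=95) -> YES
  Iris (age=51, score=66) -> no
  Vic (age=33, score=97) -> YES
  Bea (age=36, score=64) -> no
  Karen (age=55, score=88) -> YES


ANSWER: Wendy, Vic, Karen


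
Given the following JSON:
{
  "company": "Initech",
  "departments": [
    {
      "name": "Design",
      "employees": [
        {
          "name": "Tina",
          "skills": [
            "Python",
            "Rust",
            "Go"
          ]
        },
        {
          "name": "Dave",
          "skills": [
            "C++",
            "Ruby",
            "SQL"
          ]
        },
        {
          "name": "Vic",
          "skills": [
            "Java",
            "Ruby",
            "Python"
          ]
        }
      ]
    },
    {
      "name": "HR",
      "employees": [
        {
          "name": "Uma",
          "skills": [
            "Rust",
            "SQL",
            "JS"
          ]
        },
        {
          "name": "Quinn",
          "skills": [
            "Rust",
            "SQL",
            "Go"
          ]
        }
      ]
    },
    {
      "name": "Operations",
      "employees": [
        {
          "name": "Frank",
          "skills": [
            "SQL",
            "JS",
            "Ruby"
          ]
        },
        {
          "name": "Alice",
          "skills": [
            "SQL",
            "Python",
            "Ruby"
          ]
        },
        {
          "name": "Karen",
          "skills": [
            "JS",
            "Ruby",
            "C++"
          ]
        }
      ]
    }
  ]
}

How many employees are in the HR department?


Path: departments[1].employees
Count: 2

ANSWER: 2


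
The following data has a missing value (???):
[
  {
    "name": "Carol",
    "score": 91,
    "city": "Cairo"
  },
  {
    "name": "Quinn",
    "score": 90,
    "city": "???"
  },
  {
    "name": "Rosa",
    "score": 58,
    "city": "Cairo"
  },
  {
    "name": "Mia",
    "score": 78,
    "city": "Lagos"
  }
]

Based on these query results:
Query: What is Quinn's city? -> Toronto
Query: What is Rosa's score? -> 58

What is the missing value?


The missing value is Quinn's city
From query: Quinn's city = Toronto

ANSWER: Toronto


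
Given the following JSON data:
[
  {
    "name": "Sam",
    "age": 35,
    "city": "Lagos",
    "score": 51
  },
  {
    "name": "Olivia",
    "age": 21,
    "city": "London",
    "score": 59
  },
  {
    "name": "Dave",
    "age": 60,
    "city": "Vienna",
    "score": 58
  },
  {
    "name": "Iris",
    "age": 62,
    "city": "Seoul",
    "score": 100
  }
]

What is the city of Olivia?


Looking up record where name = Olivia
Record index: 1
Field 'city' = London

ANSWER: London


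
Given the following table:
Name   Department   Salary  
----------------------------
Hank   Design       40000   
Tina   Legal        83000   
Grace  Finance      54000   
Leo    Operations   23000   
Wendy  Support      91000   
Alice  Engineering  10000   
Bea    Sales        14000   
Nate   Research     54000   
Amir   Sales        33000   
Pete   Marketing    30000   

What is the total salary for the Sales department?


Sales department members:
  Bea: 14000
  Amir: 33000
Total = 14000 + 33000 = 47000

ANSWER: 47000


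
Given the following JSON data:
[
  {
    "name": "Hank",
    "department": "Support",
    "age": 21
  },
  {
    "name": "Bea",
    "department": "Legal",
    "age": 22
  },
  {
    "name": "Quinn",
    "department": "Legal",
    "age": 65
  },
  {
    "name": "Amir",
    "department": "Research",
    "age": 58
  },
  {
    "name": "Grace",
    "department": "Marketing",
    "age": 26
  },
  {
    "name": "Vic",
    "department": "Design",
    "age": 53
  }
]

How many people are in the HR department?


Scanning records for department = HR
  No matches found
Count: 0

ANSWER: 0


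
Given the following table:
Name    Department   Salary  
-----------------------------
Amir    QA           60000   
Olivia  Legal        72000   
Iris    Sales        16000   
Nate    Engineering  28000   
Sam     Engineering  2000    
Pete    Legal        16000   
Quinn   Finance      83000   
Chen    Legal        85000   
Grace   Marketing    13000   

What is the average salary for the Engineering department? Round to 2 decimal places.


Engineering department members:
  Nate: 28000
  Sam: 2000
Sum = 30000
Count = 2
Average = 30000 / 2 = 15000.00

ANSWER: 15000.00


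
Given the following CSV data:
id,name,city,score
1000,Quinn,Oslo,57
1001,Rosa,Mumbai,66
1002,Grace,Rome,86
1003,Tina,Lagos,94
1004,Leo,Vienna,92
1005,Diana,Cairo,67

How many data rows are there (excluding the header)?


Counting rows (excluding header):
Header: id,name,city,score
Data rows: 6

ANSWER: 6


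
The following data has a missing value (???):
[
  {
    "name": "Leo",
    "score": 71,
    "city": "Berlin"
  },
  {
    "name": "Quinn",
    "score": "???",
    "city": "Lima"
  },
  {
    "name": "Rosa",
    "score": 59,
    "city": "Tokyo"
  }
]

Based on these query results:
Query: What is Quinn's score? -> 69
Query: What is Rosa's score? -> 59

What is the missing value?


The missing value is Quinn's score
From query: Quinn's score = 69

ANSWER: 69


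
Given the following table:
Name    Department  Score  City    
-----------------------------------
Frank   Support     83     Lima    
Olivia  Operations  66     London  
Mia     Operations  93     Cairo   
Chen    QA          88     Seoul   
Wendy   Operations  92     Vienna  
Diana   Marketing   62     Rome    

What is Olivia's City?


Row 2: Olivia
City = London

ANSWER: London


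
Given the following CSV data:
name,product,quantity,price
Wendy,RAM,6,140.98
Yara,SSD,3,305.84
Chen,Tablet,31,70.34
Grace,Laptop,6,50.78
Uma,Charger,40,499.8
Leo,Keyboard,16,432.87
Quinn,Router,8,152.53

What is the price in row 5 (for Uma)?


Row 5: Uma
Column 'price' = 499.8

ANSWER: 499.8


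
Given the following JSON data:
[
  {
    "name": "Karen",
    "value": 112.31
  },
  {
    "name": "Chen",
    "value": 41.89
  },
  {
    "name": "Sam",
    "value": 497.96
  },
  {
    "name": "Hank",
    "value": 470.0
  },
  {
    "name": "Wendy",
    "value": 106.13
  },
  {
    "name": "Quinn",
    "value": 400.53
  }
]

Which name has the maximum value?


Comparing values:
  Karen: 112.31
  Chen: 41.89
  Sam: 497.96
  Hank: 470.0
  Wendy: 106.13
  Quinn: 400.53
Maximum: Sam (497.96)

ANSWER: Sam


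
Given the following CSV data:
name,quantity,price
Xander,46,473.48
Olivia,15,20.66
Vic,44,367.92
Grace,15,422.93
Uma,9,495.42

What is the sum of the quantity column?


Values in 'quantity' column:
  Row 1: 46
  Row 2: 15
  Row 3: 44
  Row 4: 15
  Row 5: 9
Sum = 46 + 15 + 44 + 15 + 9 = 129

ANSWER: 129


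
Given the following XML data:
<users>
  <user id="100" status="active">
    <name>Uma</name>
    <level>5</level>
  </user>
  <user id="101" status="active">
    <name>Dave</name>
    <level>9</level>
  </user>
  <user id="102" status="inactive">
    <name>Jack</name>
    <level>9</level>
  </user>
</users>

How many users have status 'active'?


Counting users with status='active':
  Uma (id=100) -> MATCH
  Dave (id=101) -> MATCH
Count: 2

ANSWER: 2


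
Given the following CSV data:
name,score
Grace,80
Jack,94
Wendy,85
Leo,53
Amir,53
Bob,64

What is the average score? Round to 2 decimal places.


Scores: 80, 94, 85, 53, 53, 64
Sum = 429
Count = 6
Average = 429 / 6 = 71.50

ANSWER: 71.50


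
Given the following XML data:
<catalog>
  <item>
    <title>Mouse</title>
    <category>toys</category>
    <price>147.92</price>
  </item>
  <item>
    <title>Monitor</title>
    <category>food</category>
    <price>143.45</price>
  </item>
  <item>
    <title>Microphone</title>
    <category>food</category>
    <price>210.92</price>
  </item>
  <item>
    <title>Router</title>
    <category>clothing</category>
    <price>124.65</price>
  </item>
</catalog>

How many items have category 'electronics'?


Scanning <item> elements for <category>electronics</category>:
Count: 0

ANSWER: 0


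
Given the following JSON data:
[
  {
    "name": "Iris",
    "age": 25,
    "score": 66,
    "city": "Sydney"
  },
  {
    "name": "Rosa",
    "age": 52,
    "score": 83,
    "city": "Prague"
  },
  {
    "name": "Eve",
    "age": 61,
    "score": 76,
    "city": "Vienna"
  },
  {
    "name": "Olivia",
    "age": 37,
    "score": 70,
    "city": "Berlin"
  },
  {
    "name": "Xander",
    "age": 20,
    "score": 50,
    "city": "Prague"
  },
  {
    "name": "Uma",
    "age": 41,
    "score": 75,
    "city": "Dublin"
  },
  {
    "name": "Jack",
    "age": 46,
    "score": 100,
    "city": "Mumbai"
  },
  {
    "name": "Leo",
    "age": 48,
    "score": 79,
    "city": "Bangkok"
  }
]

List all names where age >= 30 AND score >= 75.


Checking both conditions:
  Iris (age=25, score=66) -> no
  Rosa (age=52, score=83) -> YES
  Eve (age=61, score=76) -> YES
  Olivia (age=37, score=70) -> no
  Xander (age=20, score=50) -> no
  Uma (age=41, score=75) -> YES
  Jack (age=46, score=100) -> YES
  Leo (age=48, score=79) -> YES


ANSWER: Rosa, Eve, Uma, Jack, Leo


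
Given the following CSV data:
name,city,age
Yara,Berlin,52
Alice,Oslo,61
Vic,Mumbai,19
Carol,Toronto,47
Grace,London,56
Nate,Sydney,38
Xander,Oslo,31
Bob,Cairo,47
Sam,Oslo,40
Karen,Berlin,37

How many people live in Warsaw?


Scanning city column for 'Warsaw':
Total matches: 0

ANSWER: 0


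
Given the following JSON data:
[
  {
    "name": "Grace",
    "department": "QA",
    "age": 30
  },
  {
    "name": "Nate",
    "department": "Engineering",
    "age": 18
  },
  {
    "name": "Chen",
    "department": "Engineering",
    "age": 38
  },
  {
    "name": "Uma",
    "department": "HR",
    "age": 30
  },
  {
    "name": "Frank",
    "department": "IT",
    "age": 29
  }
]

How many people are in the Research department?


Scanning records for department = Research
  No matches found
Count: 0

ANSWER: 0


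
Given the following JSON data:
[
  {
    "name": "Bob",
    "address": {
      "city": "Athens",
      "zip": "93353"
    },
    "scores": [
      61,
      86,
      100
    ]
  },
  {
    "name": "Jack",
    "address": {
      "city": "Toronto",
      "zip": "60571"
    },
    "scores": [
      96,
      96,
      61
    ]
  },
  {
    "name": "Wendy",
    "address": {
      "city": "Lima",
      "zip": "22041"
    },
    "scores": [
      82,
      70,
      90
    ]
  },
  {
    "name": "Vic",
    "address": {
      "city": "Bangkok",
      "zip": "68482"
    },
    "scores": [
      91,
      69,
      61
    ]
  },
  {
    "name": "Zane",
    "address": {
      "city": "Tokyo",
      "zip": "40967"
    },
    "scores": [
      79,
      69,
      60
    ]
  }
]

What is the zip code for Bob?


Path: records[0].address.zip
Value: 93353

ANSWER: 93353


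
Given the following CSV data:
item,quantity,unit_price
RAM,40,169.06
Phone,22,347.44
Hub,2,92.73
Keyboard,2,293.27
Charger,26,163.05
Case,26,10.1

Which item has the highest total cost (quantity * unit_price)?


Computing row totals:
  RAM: 6762.4
  Phone: 7643.68
  Hub: 185.46
  Keyboard: 586.54
  Charger: 4239.3
  Case: 262.6
Maximum: Phone (7643.68)

ANSWER: Phone


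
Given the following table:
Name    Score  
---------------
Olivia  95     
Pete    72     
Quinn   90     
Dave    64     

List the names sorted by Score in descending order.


Sorting by Score (descending):
  Olivia: 95
  Quinn: 90
  Pete: 72
  Dave: 64


ANSWER: Olivia, Quinn, Pete, Dave


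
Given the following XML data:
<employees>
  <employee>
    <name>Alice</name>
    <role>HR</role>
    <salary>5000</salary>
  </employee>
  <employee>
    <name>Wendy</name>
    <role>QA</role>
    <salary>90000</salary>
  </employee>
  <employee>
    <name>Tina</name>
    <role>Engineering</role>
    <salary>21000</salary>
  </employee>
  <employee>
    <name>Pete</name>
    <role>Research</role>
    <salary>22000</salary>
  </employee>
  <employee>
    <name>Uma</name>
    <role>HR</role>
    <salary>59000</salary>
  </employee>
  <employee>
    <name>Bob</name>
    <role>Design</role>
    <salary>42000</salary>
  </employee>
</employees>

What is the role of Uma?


Searching for <employee> with <name>Uma</name>
Found at position 5
<role>HR</role>

ANSWER: HR


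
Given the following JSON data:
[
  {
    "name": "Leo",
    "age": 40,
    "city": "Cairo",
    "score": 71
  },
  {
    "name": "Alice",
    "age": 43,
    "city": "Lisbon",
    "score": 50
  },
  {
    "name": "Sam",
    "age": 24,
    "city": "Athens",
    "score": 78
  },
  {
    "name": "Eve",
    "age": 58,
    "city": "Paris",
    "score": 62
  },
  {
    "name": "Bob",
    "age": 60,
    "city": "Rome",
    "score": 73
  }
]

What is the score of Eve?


Looking up record where name = Eve
Record index: 3
Field 'score' = 62

ANSWER: 62


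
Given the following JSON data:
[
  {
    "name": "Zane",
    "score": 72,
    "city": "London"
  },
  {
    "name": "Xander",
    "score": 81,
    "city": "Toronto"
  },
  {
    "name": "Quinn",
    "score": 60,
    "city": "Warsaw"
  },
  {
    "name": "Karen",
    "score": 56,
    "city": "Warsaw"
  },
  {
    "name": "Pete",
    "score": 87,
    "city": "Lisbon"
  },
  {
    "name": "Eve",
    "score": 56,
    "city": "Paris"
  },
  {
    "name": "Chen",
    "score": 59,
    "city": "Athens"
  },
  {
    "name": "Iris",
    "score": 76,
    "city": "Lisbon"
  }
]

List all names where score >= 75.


Filtering records where score >= 75:
  Zane (score=72) -> no
  Xander (score=81) -> YES
  Quinn (score=60) -> no
  Karen (score=56) -> no
  Pete (score=87) -> YES
  Eve (score=56) -> no
  Chen (score=59) -> no
  Iris (score=76) -> YES


ANSWER: Xander, Pete, Iris


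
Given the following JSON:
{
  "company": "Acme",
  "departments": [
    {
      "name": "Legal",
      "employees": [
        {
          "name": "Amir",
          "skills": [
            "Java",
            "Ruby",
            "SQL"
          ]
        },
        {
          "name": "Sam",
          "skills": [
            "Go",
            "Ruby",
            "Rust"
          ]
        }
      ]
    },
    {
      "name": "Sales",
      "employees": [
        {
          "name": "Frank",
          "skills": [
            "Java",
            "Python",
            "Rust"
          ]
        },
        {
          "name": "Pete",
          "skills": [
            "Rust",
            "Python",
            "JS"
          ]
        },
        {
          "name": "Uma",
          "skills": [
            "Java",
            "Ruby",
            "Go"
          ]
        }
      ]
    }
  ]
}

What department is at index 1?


Path: departments[1].name
Value: Sales

ANSWER: Sales
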